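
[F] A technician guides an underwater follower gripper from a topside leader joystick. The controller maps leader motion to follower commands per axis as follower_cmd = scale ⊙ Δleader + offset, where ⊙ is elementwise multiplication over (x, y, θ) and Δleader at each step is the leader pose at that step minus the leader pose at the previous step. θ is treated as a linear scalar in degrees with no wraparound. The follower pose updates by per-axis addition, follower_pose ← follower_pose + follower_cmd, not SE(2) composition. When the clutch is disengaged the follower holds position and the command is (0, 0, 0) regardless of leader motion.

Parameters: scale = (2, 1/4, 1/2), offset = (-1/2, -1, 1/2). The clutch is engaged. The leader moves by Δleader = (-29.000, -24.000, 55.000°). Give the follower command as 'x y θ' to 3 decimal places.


axis x: 2·-29.000 + -1/2 = -58.500
axis y: 1/4·-24.000 + -1 = -7.000
axis θ: 1/2·55.000 + 1/2 = 28.000

-58.500 -7.000 28.000


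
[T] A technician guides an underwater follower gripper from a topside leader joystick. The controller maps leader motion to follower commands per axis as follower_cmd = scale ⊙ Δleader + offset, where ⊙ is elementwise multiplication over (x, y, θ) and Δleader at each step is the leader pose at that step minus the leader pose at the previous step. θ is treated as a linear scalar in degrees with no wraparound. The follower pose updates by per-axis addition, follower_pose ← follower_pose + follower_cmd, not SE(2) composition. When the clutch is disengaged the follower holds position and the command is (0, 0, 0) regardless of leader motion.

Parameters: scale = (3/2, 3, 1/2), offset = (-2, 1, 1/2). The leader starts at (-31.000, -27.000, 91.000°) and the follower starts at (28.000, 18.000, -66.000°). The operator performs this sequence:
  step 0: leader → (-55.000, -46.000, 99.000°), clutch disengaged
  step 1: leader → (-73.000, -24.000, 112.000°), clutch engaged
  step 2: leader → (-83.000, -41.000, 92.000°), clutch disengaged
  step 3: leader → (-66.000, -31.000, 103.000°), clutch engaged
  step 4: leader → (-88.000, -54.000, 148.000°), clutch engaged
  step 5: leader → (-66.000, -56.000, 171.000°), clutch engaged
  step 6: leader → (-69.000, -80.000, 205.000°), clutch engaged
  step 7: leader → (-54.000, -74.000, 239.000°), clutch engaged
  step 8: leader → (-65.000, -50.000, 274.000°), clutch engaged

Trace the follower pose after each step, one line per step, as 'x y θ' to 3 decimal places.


step 0: Δleader=(-24.000, -19.000, 8.000°), disengaged; cmd=(0,0,0) → follower holds at (28.000, 18.000, -66.000°)
step 1: Δleader=(-18.000, 22.000, 13.000°), engaged; cmd=(-29.000, 67.000, 7.000°) → follower=(-1.000, 85.000, -59.000°)
step 2: Δleader=(-10.000, -17.000, -20.000°), disengaged; cmd=(0,0,0) → follower holds at (-1.000, 85.000, -59.000°)
step 3: Δleader=(17.000, 10.000, 11.000°), engaged; cmd=(23.500, 31.000, 6.000°) → follower=(22.500, 116.000, -53.000°)
step 4: Δleader=(-22.000, -23.000, 45.000°), engaged; cmd=(-35.000, -68.000, 23.000°) → follower=(-12.500, 48.000, -30.000°)
step 5: Δleader=(22.000, -2.000, 23.000°), engaged; cmd=(31.000, -5.000, 12.000°) → follower=(18.500, 43.000, -18.000°)
step 6: Δleader=(-3.000, -24.000, 34.000°), engaged; cmd=(-6.500, -71.000, 17.500°) → follower=(12.000, -28.000, -0.500°)
step 7: Δleader=(15.000, 6.000, 34.000°), engaged; cmd=(20.500, 19.000, 17.500°) → follower=(32.500, -9.000, 17.000°)
step 8: Δleader=(-11.000, 24.000, 35.000°), engaged; cmd=(-18.500, 73.000, 18.000°) → follower=(14.000, 64.000, 35.000°)

28.000 18.000 -66.000
-1.000 85.000 -59.000
-1.000 85.000 -59.000
22.500 116.000 -53.000
-12.500 48.000 -30.000
18.500 43.000 -18.000
12.000 -28.000 -0.500
32.500 -9.000 17.000
14.000 64.000 35.000


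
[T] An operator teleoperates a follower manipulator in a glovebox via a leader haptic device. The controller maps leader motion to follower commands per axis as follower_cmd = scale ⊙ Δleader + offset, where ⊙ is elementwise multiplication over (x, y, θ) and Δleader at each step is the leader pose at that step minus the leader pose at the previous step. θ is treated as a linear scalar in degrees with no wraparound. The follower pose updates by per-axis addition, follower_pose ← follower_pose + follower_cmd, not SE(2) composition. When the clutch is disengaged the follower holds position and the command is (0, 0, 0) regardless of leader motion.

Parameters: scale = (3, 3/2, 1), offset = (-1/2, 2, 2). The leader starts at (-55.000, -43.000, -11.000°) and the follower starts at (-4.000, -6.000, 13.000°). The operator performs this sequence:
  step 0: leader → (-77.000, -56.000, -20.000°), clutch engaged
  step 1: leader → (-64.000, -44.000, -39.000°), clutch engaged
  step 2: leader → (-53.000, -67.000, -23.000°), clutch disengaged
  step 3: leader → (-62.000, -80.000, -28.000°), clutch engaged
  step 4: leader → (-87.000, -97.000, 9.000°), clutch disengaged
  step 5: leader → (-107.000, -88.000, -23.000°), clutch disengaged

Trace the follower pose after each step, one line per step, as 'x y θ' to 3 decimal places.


-70.500 -23.500 6.000
-32.000 -3.500 -11.000
-32.000 -3.500 -11.000
-59.500 -21.000 -14.000
-59.500 -21.000 -14.000
-59.500 -21.000 -14.000

step 0: Δleader=(-22.000, -13.000, -9.000°), engaged; cmd=(-66.500, -17.500, -7.000°) → follower=(-70.500, -23.500, 6.000°)
step 1: Δleader=(13.000, 12.000, -19.000°), engaged; cmd=(38.500, 20.000, -17.000°) → follower=(-32.000, -3.500, -11.000°)
step 2: Δleader=(11.000, -23.000, 16.000°), disengaged; cmd=(0,0,0) → follower holds at (-32.000, -3.500, -11.000°)
step 3: Δleader=(-9.000, -13.000, -5.000°), engaged; cmd=(-27.500, -17.500, -3.000°) → follower=(-59.500, -21.000, -14.000°)
step 4: Δleader=(-25.000, -17.000, 37.000°), disengaged; cmd=(0,0,0) → follower holds at (-59.500, -21.000, -14.000°)
step 5: Δleader=(-20.000, 9.000, -32.000°), disengaged; cmd=(0,0,0) → follower holds at (-59.500, -21.000, -14.000°)


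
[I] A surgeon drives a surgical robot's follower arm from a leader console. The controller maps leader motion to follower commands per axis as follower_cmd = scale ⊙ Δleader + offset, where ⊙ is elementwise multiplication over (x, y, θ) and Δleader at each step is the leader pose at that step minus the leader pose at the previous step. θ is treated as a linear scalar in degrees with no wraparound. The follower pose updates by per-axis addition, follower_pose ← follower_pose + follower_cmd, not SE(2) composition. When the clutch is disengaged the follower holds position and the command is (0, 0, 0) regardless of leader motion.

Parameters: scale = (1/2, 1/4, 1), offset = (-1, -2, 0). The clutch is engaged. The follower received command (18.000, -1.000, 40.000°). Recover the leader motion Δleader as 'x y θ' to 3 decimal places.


38.000 4.000 40.000

axis x: (18.000 − -1) / (1/2) = 38.000
axis y: (-1.000 − -2) / (1/4) = 4.000
axis θ: (40.000 − 0) / (1) = 40.000


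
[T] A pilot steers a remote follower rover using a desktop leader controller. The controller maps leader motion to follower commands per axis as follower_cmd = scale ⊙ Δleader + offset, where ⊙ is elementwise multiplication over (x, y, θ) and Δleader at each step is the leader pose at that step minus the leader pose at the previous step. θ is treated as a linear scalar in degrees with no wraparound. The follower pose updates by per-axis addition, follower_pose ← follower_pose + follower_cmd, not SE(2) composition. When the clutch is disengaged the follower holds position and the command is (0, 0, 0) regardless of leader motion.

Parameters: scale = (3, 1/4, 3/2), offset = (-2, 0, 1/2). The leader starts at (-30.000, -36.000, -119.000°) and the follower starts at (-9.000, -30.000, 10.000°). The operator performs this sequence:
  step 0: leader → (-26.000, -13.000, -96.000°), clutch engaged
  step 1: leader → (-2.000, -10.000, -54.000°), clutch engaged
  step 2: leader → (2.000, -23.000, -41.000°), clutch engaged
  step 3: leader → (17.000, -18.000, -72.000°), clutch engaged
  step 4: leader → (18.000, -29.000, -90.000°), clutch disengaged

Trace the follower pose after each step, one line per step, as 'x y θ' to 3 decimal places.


step 0: Δleader=(4.000, 23.000, 23.000°), engaged; cmd=(10.000, 5.750, 35.000°) → follower=(1.000, -24.250, 45.000°)
step 1: Δleader=(24.000, 3.000, 42.000°), engaged; cmd=(70.000, 0.750, 63.500°) → follower=(71.000, -23.500, 108.500°)
step 2: Δleader=(4.000, -13.000, 13.000°), engaged; cmd=(10.000, -3.250, 20.000°) → follower=(81.000, -26.750, 128.500°)
step 3: Δleader=(15.000, 5.000, -31.000°), engaged; cmd=(43.000, 1.250, -46.000°) → follower=(124.000, -25.500, 82.500°)
step 4: Δleader=(1.000, -11.000, -18.000°), disengaged; cmd=(0,0,0) → follower holds at (124.000, -25.500, 82.500°)

1.000 -24.250 45.000
71.000 -23.500 108.500
81.000 -26.750 128.500
124.000 -25.500 82.500
124.000 -25.500 82.500


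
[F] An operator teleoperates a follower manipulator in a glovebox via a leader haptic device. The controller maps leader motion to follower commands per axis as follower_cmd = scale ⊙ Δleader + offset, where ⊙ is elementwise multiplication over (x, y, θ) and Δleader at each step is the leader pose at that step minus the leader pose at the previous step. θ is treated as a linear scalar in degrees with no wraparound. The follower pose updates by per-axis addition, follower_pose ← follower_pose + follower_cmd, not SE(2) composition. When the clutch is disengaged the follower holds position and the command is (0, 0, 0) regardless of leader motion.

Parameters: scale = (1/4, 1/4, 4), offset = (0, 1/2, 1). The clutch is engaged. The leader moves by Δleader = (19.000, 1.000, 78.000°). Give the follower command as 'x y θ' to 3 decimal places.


4.750 0.750 313.000

axis x: 1/4·19.000 + 0 = 4.750
axis y: 1/4·1.000 + 1/2 = 0.750
axis θ: 4·78.000 + 1 = 313.000


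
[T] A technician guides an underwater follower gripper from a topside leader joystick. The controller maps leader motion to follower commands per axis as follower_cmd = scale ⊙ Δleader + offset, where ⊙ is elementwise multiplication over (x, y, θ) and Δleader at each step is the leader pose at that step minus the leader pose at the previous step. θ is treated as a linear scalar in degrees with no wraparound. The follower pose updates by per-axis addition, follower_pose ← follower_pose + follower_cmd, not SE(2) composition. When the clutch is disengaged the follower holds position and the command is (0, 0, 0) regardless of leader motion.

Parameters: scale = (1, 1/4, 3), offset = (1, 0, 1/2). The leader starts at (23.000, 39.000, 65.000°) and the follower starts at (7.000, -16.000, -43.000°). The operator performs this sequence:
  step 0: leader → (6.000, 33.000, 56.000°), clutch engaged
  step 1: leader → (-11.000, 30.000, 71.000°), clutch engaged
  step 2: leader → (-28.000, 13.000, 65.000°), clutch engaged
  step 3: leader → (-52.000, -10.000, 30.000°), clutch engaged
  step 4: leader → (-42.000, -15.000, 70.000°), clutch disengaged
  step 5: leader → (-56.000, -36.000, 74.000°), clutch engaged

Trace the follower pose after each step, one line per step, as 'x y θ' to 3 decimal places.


-9.000 -17.500 -69.500
-25.000 -18.250 -24.000
-41.000 -22.500 -41.500
-64.000 -28.250 -146.000
-64.000 -28.250 -146.000
-77.000 -33.500 -133.500

step 0: Δleader=(-17.000, -6.000, -9.000°), engaged; cmd=(-16.000, -1.500, -26.500°) → follower=(-9.000, -17.500, -69.500°)
step 1: Δleader=(-17.000, -3.000, 15.000°), engaged; cmd=(-16.000, -0.750, 45.500°) → follower=(-25.000, -18.250, -24.000°)
step 2: Δleader=(-17.000, -17.000, -6.000°), engaged; cmd=(-16.000, -4.250, -17.500°) → follower=(-41.000, -22.500, -41.500°)
step 3: Δleader=(-24.000, -23.000, -35.000°), engaged; cmd=(-23.000, -5.750, -104.500°) → follower=(-64.000, -28.250, -146.000°)
step 4: Δleader=(10.000, -5.000, 40.000°), disengaged; cmd=(0,0,0) → follower holds at (-64.000, -28.250, -146.000°)
step 5: Δleader=(-14.000, -21.000, 4.000°), engaged; cmd=(-13.000, -5.250, 12.500°) → follower=(-77.000, -33.500, -133.500°)


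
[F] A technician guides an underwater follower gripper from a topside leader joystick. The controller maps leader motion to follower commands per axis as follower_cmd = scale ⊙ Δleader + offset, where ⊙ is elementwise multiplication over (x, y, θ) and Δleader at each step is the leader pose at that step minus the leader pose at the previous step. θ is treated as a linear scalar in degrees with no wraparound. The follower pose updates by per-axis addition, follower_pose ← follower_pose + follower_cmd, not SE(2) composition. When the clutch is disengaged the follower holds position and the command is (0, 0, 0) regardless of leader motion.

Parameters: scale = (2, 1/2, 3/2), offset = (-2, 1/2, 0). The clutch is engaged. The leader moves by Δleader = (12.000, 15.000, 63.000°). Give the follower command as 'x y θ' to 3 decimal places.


axis x: 2·12.000 + -2 = 22.000
axis y: 1/2·15.000 + 1/2 = 8.000
axis θ: 3/2·63.000 + 0 = 94.500

22.000 8.000 94.500


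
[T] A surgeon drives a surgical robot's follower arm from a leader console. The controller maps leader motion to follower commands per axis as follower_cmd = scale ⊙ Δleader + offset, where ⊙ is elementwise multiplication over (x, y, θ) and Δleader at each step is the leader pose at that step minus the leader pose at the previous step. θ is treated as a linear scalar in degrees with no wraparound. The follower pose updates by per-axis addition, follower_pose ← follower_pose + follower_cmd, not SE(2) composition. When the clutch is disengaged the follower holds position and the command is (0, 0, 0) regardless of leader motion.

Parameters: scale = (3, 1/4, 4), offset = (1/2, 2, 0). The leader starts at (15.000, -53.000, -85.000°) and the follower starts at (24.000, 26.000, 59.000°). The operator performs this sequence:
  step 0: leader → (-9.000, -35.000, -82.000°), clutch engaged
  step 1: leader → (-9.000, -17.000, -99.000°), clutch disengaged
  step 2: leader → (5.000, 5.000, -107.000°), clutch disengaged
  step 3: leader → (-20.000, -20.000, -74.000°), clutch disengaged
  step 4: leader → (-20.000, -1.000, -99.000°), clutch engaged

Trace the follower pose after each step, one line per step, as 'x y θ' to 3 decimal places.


step 0: Δleader=(-24.000, 18.000, 3.000°), engaged; cmd=(-71.500, 6.500, 12.000°) → follower=(-47.500, 32.500, 71.000°)
step 1: Δleader=(0.000, 18.000, -17.000°), disengaged; cmd=(0,0,0) → follower holds at (-47.500, 32.500, 71.000°)
step 2: Δleader=(14.000, 22.000, -8.000°), disengaged; cmd=(0,0,0) → follower holds at (-47.500, 32.500, 71.000°)
step 3: Δleader=(-25.000, -25.000, 33.000°), disengaged; cmd=(0,0,0) → follower holds at (-47.500, 32.500, 71.000°)
step 4: Δleader=(0.000, 19.000, -25.000°), engaged; cmd=(0.500, 6.750, -100.000°) → follower=(-47.000, 39.250, -29.000°)

-47.500 32.500 71.000
-47.500 32.500 71.000
-47.500 32.500 71.000
-47.500 32.500 71.000
-47.000 39.250 -29.000


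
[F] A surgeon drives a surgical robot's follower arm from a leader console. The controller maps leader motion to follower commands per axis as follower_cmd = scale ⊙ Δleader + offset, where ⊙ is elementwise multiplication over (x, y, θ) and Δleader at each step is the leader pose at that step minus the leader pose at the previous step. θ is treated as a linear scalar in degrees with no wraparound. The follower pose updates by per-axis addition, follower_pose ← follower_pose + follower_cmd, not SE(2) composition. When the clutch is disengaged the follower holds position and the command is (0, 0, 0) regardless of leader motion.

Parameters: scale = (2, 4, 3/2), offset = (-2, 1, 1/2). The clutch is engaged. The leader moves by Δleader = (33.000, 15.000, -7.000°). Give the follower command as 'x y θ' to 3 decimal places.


64.000 61.000 -10.000

axis x: 2·33.000 + -2 = 64.000
axis y: 4·15.000 + 1 = 61.000
axis θ: 3/2·-7.000 + 1/2 = -10.000


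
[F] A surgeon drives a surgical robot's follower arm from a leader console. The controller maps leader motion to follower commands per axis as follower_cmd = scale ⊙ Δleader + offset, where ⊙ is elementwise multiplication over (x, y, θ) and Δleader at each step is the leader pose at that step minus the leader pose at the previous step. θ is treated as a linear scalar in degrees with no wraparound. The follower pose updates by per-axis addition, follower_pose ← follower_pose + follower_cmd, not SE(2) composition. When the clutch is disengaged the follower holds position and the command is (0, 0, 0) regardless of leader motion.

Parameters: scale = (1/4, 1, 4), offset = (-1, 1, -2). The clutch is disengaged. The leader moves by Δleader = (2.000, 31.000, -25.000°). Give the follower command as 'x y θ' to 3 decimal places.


clutch disengaged → follower holds; cmd = (0, 0, 0)

0.000 0.000 0.000


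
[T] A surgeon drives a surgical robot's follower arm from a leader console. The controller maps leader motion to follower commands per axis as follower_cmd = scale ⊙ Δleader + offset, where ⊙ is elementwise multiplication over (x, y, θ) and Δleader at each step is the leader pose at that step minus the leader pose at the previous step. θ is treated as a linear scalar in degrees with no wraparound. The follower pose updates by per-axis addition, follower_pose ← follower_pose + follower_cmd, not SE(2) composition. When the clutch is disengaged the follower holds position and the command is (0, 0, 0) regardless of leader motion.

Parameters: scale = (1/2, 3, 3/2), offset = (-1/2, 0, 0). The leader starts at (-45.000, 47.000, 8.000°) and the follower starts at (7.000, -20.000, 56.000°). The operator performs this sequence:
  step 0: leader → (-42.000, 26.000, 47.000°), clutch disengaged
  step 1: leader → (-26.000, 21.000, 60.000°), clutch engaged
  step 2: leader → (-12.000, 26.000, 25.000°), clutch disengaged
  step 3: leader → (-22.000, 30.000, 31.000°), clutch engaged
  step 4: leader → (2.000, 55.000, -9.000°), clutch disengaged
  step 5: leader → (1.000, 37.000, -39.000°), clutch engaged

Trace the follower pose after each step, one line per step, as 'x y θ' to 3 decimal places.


7.000 -20.000 56.000
14.500 -35.000 75.500
14.500 -35.000 75.500
9.000 -23.000 84.500
9.000 -23.000 84.500
8.000 -77.000 39.500

step 0: Δleader=(3.000, -21.000, 39.000°), disengaged; cmd=(0,0,0) → follower holds at (7.000, -20.000, 56.000°)
step 1: Δleader=(16.000, -5.000, 13.000°), engaged; cmd=(7.500, -15.000, 19.500°) → follower=(14.500, -35.000, 75.500°)
step 2: Δleader=(14.000, 5.000, -35.000°), disengaged; cmd=(0,0,0) → follower holds at (14.500, -35.000, 75.500°)
step 3: Δleader=(-10.000, 4.000, 6.000°), engaged; cmd=(-5.500, 12.000, 9.000°) → follower=(9.000, -23.000, 84.500°)
step 4: Δleader=(24.000, 25.000, -40.000°), disengaged; cmd=(0,0,0) → follower holds at (9.000, -23.000, 84.500°)
step 5: Δleader=(-1.000, -18.000, -30.000°), engaged; cmd=(-1.000, -54.000, -45.000°) → follower=(8.000, -77.000, 39.500°)


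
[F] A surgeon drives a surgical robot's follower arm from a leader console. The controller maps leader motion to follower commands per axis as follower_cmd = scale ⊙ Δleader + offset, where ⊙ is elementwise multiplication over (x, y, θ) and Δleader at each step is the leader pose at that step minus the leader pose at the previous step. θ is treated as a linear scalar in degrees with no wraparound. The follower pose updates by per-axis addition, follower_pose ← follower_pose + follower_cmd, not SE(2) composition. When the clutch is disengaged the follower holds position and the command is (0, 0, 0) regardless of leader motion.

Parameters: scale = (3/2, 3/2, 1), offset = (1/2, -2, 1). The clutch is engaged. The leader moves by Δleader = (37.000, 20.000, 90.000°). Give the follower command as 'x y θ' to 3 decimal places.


axis x: 3/2·37.000 + 1/2 = 56.000
axis y: 3/2·20.000 + -2 = 28.000
axis θ: 1·90.000 + 1 = 91.000

56.000 28.000 91.000


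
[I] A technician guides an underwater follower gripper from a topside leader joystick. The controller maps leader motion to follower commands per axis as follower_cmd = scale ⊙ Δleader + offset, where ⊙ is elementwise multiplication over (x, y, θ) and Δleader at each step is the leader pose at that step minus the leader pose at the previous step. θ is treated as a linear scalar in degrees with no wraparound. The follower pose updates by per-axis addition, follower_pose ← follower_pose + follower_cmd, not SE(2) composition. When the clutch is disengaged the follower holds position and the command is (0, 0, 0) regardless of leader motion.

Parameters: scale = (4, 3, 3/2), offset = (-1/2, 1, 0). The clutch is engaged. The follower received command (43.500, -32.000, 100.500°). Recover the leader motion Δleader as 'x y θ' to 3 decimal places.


11.000 -11.000 67.000

axis x: (43.500 − -1/2) / (4) = 11.000
axis y: (-32.000 − 1) / (3) = -11.000
axis θ: (100.500 − 0) / (3/2) = 67.000


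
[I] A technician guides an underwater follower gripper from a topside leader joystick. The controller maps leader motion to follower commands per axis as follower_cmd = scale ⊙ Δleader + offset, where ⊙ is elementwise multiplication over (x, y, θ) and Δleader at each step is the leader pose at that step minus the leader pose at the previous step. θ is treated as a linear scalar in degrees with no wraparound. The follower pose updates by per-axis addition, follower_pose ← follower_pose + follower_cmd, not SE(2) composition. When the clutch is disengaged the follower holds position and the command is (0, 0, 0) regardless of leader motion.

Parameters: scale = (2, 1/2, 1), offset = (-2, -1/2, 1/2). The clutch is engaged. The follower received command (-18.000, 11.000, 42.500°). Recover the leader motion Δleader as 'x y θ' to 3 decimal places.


-8.000 23.000 42.000

axis x: (-18.000 − -2) / (2) = -8.000
axis y: (11.000 − -1/2) / (1/2) = 23.000
axis θ: (42.500 − 1/2) / (1) = 42.000


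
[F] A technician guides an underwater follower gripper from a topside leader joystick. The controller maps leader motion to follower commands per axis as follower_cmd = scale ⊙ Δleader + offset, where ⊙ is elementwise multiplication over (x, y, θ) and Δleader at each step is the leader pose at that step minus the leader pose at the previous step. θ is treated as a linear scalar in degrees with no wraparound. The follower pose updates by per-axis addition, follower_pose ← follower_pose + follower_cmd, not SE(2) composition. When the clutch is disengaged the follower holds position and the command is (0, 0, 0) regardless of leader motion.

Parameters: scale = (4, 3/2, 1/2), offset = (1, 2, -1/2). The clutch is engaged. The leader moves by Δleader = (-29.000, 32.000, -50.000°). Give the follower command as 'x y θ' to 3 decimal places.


-115.000 50.000 -25.500

axis x: 4·-29.000 + 1 = -115.000
axis y: 3/2·32.000 + 2 = 50.000
axis θ: 1/2·-50.000 + -1/2 = -25.500


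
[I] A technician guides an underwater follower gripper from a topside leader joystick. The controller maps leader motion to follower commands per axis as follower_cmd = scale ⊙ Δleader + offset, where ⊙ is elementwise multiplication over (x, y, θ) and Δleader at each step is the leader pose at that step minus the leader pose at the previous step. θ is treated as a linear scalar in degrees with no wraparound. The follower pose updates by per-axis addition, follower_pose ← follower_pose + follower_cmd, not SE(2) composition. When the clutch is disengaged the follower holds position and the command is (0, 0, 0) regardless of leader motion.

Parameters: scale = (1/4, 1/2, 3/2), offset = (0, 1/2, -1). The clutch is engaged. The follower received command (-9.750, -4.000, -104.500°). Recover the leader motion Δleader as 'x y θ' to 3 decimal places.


axis x: (-9.750 − 0) / (1/4) = -39.000
axis y: (-4.000 − 1/2) / (1/2) = -9.000
axis θ: (-104.500 − -1) / (3/2) = -69.000

-39.000 -9.000 -69.000


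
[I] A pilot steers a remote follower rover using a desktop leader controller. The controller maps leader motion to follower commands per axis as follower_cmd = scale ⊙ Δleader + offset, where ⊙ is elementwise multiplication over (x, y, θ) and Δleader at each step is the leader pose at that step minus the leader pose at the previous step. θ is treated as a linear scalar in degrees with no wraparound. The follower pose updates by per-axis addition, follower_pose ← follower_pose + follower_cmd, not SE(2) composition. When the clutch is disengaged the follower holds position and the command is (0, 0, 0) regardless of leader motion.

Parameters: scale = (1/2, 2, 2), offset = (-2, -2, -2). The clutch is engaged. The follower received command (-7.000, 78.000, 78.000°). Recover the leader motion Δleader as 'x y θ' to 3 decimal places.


-10.000 40.000 40.000

axis x: (-7.000 − -2) / (1/2) = -10.000
axis y: (78.000 − -2) / (2) = 40.000
axis θ: (78.000 − -2) / (2) = 40.000


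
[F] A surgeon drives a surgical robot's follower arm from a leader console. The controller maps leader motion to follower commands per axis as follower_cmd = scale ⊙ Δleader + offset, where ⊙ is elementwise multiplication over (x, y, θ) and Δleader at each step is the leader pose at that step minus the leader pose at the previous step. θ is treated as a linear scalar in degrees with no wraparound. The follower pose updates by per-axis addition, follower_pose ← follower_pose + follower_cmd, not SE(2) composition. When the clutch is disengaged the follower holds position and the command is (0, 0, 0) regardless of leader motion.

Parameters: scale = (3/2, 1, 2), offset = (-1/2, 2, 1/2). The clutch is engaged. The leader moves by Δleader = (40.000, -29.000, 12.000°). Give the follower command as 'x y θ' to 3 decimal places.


axis x: 3/2·40.000 + -1/2 = 59.500
axis y: 1·-29.000 + 2 = -27.000
axis θ: 2·12.000 + 1/2 = 24.500

59.500 -27.000 24.500


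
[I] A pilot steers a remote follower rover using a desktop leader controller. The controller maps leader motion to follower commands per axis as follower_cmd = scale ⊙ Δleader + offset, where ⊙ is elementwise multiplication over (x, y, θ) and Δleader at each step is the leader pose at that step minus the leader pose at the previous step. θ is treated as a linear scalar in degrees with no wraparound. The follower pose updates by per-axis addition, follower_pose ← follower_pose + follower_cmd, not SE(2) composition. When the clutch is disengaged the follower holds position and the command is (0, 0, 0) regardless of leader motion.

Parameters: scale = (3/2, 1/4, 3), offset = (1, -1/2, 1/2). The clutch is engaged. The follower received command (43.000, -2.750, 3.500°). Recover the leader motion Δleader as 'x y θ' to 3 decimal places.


axis x: (43.000 − 1) / (3/2) = 28.000
axis y: (-2.750 − -1/2) / (1/4) = -9.000
axis θ: (3.500 − 1/2) / (3) = 1.000

28.000 -9.000 1.000


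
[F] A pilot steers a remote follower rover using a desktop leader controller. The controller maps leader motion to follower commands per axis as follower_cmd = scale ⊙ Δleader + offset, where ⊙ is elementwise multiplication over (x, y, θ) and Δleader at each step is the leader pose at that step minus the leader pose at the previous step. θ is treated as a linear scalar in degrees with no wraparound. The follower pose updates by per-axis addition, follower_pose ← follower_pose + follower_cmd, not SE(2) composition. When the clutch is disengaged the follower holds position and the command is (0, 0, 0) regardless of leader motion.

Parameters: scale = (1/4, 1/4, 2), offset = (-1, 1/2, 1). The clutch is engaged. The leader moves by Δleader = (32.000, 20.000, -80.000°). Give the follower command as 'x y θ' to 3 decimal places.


7.000 5.500 -159.000

axis x: 1/4·32.000 + -1 = 7.000
axis y: 1/4·20.000 + 1/2 = 5.500
axis θ: 2·-80.000 + 1 = -159.000


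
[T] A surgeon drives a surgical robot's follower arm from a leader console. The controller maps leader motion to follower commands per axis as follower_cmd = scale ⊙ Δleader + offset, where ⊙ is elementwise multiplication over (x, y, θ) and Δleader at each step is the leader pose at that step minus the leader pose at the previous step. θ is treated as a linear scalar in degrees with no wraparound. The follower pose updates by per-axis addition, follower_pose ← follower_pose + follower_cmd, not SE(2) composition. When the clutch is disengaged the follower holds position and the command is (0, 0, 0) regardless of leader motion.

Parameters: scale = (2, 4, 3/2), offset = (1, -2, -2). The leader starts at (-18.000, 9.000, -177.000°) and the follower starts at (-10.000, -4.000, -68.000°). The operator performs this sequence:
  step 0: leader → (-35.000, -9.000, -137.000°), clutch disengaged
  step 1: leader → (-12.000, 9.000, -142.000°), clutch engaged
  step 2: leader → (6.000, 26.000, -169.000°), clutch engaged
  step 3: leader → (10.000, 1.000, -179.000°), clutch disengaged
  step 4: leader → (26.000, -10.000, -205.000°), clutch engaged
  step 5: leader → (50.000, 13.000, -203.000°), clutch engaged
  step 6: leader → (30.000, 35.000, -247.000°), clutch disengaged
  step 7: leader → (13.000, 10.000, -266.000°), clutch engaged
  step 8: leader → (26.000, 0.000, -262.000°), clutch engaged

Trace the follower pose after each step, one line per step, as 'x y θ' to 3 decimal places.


step 0: Δleader=(-17.000, -18.000, 40.000°), disengaged; cmd=(0,0,0) → follower holds at (-10.000, -4.000, -68.000°)
step 1: Δleader=(23.000, 18.000, -5.000°), engaged; cmd=(47.000, 70.000, -9.500°) → follower=(37.000, 66.000, -77.500°)
step 2: Δleader=(18.000, 17.000, -27.000°), engaged; cmd=(37.000, 66.000, -42.500°) → follower=(74.000, 132.000, -120.000°)
step 3: Δleader=(4.000, -25.000, -10.000°), disengaged; cmd=(0,0,0) → follower holds at (74.000, 132.000, -120.000°)
step 4: Δleader=(16.000, -11.000, -26.000°), engaged; cmd=(33.000, -46.000, -41.000°) → follower=(107.000, 86.000, -161.000°)
step 5: Δleader=(24.000, 23.000, 2.000°), engaged; cmd=(49.000, 90.000, 1.000°) → follower=(156.000, 176.000, -160.000°)
step 6: Δleader=(-20.000, 22.000, -44.000°), disengaged; cmd=(0,0,0) → follower holds at (156.000, 176.000, -160.000°)
step 7: Δleader=(-17.000, -25.000, -19.000°), engaged; cmd=(-33.000, -102.000, -30.500°) → follower=(123.000, 74.000, -190.500°)
step 8: Δleader=(13.000, -10.000, 4.000°), engaged; cmd=(27.000, -42.000, 4.000°) → follower=(150.000, 32.000, -186.500°)

-10.000 -4.000 -68.000
37.000 66.000 -77.500
74.000 132.000 -120.000
74.000 132.000 -120.000
107.000 86.000 -161.000
156.000 176.000 -160.000
156.000 176.000 -160.000
123.000 74.000 -190.500
150.000 32.000 -186.500


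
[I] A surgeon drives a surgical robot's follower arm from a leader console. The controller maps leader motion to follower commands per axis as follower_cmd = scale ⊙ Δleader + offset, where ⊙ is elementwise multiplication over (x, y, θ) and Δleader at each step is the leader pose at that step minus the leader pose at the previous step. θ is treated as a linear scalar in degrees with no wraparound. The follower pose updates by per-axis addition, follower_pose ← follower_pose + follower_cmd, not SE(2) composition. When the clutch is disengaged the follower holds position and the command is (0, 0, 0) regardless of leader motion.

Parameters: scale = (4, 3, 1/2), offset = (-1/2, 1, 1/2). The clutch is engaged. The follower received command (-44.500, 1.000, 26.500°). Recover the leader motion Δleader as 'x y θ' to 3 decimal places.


-11.000 0.000 52.000

axis x: (-44.500 − -1/2) / (4) = -11.000
axis y: (1.000 − 1) / (3) = 0.000
axis θ: (26.500 − 1/2) / (1/2) = 52.000


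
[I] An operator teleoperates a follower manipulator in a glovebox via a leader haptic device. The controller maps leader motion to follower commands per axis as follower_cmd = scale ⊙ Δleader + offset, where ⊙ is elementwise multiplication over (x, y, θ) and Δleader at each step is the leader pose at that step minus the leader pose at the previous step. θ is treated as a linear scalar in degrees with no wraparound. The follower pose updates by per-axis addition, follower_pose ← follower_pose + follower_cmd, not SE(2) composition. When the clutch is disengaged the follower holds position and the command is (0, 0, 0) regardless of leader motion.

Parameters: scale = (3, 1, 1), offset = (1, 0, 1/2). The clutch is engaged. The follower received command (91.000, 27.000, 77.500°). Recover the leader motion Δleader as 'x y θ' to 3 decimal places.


axis x: (91.000 − 1) / (3) = 30.000
axis y: (27.000 − 0) / (1) = 27.000
axis θ: (77.500 − 1/2) / (1) = 77.000

30.000 27.000 77.000


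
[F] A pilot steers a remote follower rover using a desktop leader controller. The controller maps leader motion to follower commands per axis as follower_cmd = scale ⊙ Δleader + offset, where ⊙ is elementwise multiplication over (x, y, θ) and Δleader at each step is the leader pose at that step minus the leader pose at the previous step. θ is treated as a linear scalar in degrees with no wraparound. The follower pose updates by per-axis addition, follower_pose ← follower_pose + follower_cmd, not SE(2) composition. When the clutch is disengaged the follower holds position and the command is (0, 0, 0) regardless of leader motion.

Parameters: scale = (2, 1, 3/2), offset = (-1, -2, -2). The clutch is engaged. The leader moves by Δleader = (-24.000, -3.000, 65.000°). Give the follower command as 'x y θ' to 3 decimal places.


-49.000 -5.000 95.500

axis x: 2·-24.000 + -1 = -49.000
axis y: 1·-3.000 + -2 = -5.000
axis θ: 3/2·65.000 + -2 = 95.500


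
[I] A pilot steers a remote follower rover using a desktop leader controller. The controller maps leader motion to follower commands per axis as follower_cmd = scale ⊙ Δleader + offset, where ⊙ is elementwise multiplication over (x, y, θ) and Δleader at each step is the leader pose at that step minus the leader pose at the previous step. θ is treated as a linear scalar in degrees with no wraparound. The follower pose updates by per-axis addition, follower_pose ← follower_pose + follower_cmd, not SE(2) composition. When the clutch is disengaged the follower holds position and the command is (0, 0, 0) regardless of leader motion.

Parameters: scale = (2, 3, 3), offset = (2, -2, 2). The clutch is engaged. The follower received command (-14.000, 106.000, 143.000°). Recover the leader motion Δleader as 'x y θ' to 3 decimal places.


-8.000 36.000 47.000

axis x: (-14.000 − 2) / (2) = -8.000
axis y: (106.000 − -2) / (3) = 36.000
axis θ: (143.000 − 2) / (3) = 47.000


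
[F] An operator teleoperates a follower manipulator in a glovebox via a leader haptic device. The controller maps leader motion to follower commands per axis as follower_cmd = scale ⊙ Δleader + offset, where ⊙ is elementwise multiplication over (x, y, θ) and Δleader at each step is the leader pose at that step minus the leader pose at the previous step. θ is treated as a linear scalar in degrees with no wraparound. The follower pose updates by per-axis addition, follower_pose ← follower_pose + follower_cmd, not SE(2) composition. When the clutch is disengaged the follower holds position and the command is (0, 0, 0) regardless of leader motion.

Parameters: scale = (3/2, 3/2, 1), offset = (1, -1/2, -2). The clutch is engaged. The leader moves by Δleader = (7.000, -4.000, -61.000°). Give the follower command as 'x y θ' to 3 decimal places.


axis x: 3/2·7.000 + 1 = 11.500
axis y: 3/2·-4.000 + -1/2 = -6.500
axis θ: 1·-61.000 + -2 = -63.000

11.500 -6.500 -63.000


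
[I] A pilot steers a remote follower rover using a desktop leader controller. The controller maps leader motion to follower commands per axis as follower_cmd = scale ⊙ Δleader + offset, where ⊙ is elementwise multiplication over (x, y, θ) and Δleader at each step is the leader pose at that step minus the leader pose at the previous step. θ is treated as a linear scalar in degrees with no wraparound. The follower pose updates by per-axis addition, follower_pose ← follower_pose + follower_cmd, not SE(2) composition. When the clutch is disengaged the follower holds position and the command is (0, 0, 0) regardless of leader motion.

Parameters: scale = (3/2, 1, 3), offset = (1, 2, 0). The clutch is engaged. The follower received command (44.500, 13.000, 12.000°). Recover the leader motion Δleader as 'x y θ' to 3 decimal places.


29.000 11.000 4.000

axis x: (44.500 − 1) / (3/2) = 29.000
axis y: (13.000 − 2) / (1) = 11.000
axis θ: (12.000 − 0) / (3) = 4.000


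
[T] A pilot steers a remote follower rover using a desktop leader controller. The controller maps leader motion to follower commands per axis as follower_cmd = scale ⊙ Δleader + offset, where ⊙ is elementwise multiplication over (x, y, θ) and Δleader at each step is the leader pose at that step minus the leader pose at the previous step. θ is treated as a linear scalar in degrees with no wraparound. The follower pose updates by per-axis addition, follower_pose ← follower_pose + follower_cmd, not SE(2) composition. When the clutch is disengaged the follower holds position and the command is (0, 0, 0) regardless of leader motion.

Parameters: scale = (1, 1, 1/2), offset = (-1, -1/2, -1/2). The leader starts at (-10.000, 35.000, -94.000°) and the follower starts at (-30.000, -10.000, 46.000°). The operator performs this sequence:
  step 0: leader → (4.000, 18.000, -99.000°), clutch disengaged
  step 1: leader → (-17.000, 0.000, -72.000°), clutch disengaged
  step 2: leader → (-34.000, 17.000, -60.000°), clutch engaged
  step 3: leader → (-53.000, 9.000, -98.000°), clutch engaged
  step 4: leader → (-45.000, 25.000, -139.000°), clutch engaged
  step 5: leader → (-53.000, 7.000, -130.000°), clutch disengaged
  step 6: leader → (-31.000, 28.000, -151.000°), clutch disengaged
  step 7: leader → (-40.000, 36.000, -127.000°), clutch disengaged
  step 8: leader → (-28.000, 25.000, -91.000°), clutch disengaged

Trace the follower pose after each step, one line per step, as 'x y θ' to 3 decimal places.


step 0: Δleader=(14.000, -17.000, -5.000°), disengaged; cmd=(0,0,0) → follower holds at (-30.000, -10.000, 46.000°)
step 1: Δleader=(-21.000, -18.000, 27.000°), disengaged; cmd=(0,0,0) → follower holds at (-30.000, -10.000, 46.000°)
step 2: Δleader=(-17.000, 17.000, 12.000°), engaged; cmd=(-18.000, 16.500, 5.500°) → follower=(-48.000, 6.500, 51.500°)
step 3: Δleader=(-19.000, -8.000, -38.000°), engaged; cmd=(-20.000, -8.500, -19.500°) → follower=(-68.000, -2.000, 32.000°)
step 4: Δleader=(8.000, 16.000, -41.000°), engaged; cmd=(7.000, 15.500, -21.000°) → follower=(-61.000, 13.500, 11.000°)
step 5: Δleader=(-8.000, -18.000, 9.000°), disengaged; cmd=(0,0,0) → follower holds at (-61.000, 13.500, 11.000°)
step 6: Δleader=(22.000, 21.000, -21.000°), disengaged; cmd=(0,0,0) → follower holds at (-61.000, 13.500, 11.000°)
step 7: Δleader=(-9.000, 8.000, 24.000°), disengaged; cmd=(0,0,0) → follower holds at (-61.000, 13.500, 11.000°)
step 8: Δleader=(12.000, -11.000, 36.000°), disengaged; cmd=(0,0,0) → follower holds at (-61.000, 13.500, 11.000°)

-30.000 -10.000 46.000
-30.000 -10.000 46.000
-48.000 6.500 51.500
-68.000 -2.000 32.000
-61.000 13.500 11.000
-61.000 13.500 11.000
-61.000 13.500 11.000
-61.000 13.500 11.000
-61.000 13.500 11.000


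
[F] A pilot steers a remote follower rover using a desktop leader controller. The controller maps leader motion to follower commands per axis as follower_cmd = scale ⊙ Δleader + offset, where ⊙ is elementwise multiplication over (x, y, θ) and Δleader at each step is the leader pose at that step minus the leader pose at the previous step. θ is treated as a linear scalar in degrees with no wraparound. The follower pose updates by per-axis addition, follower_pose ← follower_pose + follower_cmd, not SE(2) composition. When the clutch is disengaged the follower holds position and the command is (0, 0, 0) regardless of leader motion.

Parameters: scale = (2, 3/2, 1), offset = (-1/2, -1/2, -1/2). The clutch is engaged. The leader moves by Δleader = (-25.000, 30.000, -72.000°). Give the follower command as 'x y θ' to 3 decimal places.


-50.500 44.500 -72.500

axis x: 2·-25.000 + -1/2 = -50.500
axis y: 3/2·30.000 + -1/2 = 44.500
axis θ: 1·-72.000 + -1/2 = -72.500
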